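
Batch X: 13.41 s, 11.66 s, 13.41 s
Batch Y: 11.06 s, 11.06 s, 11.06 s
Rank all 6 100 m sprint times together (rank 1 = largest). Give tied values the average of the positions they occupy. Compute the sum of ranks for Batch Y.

15

Sorted (descending): 13.41, 13.41, 11.66, 11.06, 11.06, 11.06
The 2 values of 13.41 occupy positions 1–2 → average rank (1+2)/2 = 1.5.
The 3 values of 11.06 occupy positions 4–6 → average rank 5.
Batch Y values → pooled ranks: 11.06→5, 11.06→5, 11.06→5
Rank sum = 5 + 5 + 5 = 15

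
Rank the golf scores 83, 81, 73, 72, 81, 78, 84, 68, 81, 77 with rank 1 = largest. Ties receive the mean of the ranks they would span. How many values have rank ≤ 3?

Sorted (descending): 84, 83, 81, 81, 81, 78, 77, 73, 72, 68
The 3 values of 81 occupy positions 3–5 → average rank 4.
Ranks ≤ 3: {1, 2} → 2 values.

2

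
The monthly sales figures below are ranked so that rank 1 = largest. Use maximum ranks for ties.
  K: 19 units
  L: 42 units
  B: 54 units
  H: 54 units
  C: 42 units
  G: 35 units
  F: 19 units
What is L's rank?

4

Sorted (descending): 54, 54, 42, 42, 35, 19, 19
The 2 values of 54 occupy positions 1–2 → each gets rank 2.
The 2 values of 42 occupy positions 3–4 → each gets rank 4.
The 2 values of 19 occupy positions 6–7 → each gets rank 7.
L has value 42 units → rank 4.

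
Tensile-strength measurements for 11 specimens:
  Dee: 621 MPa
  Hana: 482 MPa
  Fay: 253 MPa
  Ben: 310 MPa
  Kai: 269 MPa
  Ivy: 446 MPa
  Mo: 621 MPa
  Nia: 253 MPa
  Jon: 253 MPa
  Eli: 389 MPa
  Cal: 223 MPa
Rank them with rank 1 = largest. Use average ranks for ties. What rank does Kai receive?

7

Sorted (descending): 621, 621, 482, 446, 389, 310, 269, 253, 253, 253, 223
The 2 values of 621 occupy positions 1–2 → average rank (1+2)/2 = 1.5.
The 3 values of 253 occupy positions 8–10 → average rank 9.
Kai has value 269 MPa → rank 7.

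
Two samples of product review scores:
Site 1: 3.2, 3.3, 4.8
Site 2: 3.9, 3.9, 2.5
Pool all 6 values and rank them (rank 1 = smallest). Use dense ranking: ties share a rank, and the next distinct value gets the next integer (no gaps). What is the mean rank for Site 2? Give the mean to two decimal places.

Sorted (ascending): 2.5, 3.2, 3.3, 3.9, 3.9, 4.8
The 2 values of 3.9 share dense rank 4.
Remaining distinct values take the next consecutive integers.
Site 2 values → pooled ranks: 3.9→4, 3.9→4, 2.5→1
Mean rank = (4 + 4 + 1) / 3 = 3.00

3.00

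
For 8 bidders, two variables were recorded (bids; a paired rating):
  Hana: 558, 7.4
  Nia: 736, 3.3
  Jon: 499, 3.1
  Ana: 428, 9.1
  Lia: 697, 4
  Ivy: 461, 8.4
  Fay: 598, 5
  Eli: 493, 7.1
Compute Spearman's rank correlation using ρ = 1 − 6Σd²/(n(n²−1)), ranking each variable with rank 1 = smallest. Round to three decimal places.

Ranks of variable 1: 5, 8, 4, 1, 7, 2, 6, 3
Ranks of variable 2: 6, 2, 1, 8, 3, 7, 4, 5
d = r₁ − r₂: -1, 6, 3, -7, 4, -5, 2, -2
d²: 1, 36, 9, 49, 16, 25, 4, 4; Σd² = 144
ρ = 1 − 6·144/(8·63) = 1 − 864/504 = -0.714

-0.714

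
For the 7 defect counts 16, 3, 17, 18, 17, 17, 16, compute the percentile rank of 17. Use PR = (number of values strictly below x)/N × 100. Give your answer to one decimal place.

42.9

N = 7.
Strictly below 17: 3. Equal to 17: 3.
PR = 3/7 × 100 = 42.9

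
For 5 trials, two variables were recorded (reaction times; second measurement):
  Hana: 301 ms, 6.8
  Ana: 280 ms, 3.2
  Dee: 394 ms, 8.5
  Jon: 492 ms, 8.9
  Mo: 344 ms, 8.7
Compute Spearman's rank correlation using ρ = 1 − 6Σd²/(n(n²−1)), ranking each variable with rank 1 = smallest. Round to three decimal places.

0.900

Ranks of variable 1: 2, 1, 4, 5, 3
Ranks of variable 2: 2, 1, 3, 5, 4
d = r₁ − r₂: 0, 0, 1, 0, -1
d²: 0, 0, 1, 0, 1; Σd² = 2
ρ = 1 − 6·2/(5·24) = 1 − 12/120 = 0.900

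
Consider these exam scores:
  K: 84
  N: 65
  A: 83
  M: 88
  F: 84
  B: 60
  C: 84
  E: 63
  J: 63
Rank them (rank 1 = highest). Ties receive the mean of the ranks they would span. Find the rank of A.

Sorted (descending): 88, 84, 84, 84, 83, 65, 63, 63, 60
The 3 values of 84 occupy positions 2–4 → average rank 3.
The 2 values of 63 occupy positions 7–8 → average rank (7+8)/2 = 7.5.
A has value 83 → rank 5.

5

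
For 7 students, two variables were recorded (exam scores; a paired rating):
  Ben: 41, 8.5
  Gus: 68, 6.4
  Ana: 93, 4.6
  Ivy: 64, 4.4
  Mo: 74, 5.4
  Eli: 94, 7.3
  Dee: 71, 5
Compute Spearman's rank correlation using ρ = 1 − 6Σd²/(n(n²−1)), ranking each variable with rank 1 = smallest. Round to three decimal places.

Ranks of variable 1: 1, 3, 6, 2, 5, 7, 4
Ranks of variable 2: 7, 5, 2, 1, 4, 6, 3
d = r₁ − r₂: -6, -2, 4, 1, 1, 1, 1
d²: 36, 4, 16, 1, 1, 1, 1; Σd² = 60
ρ = 1 − 6·60/(7·48) = 1 − 360/336 = -0.071

-0.071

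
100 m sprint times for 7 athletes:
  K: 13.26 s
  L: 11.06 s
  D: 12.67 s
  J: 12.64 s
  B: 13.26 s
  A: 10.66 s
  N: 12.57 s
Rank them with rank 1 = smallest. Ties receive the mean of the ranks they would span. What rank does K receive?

6.5

Sorted (ascending): 10.66, 11.06, 12.57, 12.64, 12.67, 13.26, 13.26
The 2 values of 13.26 occupy positions 6–7 → average rank (6+7)/2 = 6.5.
K has value 13.26 s → rank 6.5.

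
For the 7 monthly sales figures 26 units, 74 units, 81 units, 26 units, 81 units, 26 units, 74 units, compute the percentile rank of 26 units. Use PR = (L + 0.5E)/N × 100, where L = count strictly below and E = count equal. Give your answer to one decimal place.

21.4

N = 7.
Strictly below 26: 0. Equal to 26: 3.
PR = (0 + 0.5·3)/7 × 100 = 21.4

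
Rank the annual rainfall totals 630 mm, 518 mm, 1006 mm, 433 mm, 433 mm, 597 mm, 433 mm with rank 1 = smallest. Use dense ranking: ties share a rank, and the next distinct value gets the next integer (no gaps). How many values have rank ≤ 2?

Sorted (ascending): 433, 433, 433, 518, 597, 630, 1006
The 3 values of 433 share dense rank 1.
Remaining distinct values take the next consecutive integers.
Ranks ≤ 2: {1, 1, 1, 2} → 4 values.

4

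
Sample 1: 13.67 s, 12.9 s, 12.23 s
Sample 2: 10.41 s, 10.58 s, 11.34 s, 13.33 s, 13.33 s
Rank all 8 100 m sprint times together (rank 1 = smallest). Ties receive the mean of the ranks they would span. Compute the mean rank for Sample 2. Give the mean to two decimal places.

3.80

Sorted (ascending): 10.41, 10.58, 11.34, 12.23, 12.9, 13.33, 13.33, 13.67
The 2 values of 13.33 occupy positions 6–7 → average rank (6+7)/2 = 6.5.
Sample 2 values → pooled ranks: 10.41→1, 10.58→2, 11.34→3, 13.33→6.5, 13.33→6.5
Mean rank = (1 + 2 + 3 + 6.5 + 6.5) / 5 = 3.80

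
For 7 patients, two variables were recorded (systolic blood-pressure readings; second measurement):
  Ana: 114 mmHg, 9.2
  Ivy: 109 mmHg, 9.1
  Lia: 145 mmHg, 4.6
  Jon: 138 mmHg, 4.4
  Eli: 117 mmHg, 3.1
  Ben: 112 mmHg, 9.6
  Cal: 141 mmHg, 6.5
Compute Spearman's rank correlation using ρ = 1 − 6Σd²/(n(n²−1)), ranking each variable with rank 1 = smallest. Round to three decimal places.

Ranks of variable 1: 3, 1, 7, 5, 4, 2, 6
Ranks of variable 2: 6, 5, 3, 2, 1, 7, 4
d = r₁ − r₂: -3, -4, 4, 3, 3, -5, 2
d²: 9, 16, 16, 9, 9, 25, 4; Σd² = 88
ρ = 1 − 6·88/(7·48) = 1 − 528/336 = -0.571

-0.571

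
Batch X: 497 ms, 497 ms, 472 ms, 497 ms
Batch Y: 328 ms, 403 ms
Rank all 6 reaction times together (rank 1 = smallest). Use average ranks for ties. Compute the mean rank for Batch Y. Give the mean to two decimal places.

Sorted (ascending): 328, 403, 472, 497, 497, 497
The 3 values of 497 occupy positions 4–6 → average rank 5.
Batch Y values → pooled ranks: 328→1, 403→2
Mean rank = (1 + 2) / 2 = 1.50

1.50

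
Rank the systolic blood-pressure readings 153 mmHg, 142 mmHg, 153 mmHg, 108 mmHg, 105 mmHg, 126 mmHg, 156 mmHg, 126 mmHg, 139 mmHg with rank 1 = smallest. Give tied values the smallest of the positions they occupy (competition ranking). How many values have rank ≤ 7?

Sorted (ascending): 105, 108, 126, 126, 139, 142, 153, 153, 156
The 2 values of 126 occupy positions 3–4 → each gets rank 3.
The 2 values of 153 occupy positions 7–8 → each gets rank 7.
Ranks ≤ 7: {1, 2, 3, 3, 5, 6, 7, 7} → 8 values.

8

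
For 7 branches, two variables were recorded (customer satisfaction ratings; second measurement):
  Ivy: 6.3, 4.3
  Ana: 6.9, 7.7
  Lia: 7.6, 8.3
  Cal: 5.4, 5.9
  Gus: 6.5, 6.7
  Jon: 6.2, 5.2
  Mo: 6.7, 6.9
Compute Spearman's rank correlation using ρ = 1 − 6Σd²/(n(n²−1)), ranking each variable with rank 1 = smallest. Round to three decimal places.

Ranks of variable 1: 3, 6, 7, 1, 4, 2, 5
Ranks of variable 2: 1, 6, 7, 3, 4, 2, 5
d = r₁ − r₂: 2, 0, 0, -2, 0, 0, 0
d²: 4, 0, 0, 4, 0, 0, 0; Σd² = 8
ρ = 1 − 6·8/(7·48) = 1 − 48/336 = 0.857

0.857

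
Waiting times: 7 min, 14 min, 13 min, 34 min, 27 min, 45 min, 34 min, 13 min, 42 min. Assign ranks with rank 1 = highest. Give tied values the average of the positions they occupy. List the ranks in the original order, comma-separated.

9, 6, 7.5, 3.5, 5, 1, 3.5, 7.5, 2

Sorted (descending): 45, 42, 34, 34, 27, 14, 13, 13, 7
The 2 values of 34 occupy positions 3–4 → average rank (3+4)/2 = 3.5.
The 2 values of 13 occupy positions 7–8 → average rank (7+8)/2 = 7.5.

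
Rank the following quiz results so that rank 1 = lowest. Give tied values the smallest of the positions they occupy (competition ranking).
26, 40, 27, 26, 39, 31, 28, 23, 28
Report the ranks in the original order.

Sorted (ascending): 23, 26, 26, 27, 28, 28, 31, 39, 40
The 2 values of 26 occupy positions 2–3 → each gets rank 2.
The 2 values of 28 occupy positions 5–6 → each gets rank 5.

2, 9, 4, 2, 8, 7, 5, 1, 5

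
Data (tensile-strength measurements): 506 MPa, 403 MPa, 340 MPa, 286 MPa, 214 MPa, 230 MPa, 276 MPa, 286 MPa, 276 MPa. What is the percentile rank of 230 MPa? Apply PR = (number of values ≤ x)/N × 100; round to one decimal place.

22.2

N = 9.
Strictly below 230: 1. Equal to 230: 1.
PR = 2/9 × 100 = 22.2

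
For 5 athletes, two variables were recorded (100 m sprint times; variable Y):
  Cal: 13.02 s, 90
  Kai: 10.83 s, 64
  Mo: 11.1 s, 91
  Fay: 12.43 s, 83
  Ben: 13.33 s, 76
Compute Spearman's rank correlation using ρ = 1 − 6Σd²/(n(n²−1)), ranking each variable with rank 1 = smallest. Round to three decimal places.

0.100

Ranks of variable 1: 4, 1, 2, 3, 5
Ranks of variable 2: 4, 1, 5, 3, 2
d = r₁ − r₂: 0, 0, -3, 0, 3
d²: 0, 0, 9, 0, 9; Σd² = 18
ρ = 1 − 6·18/(5·24) = 1 − 108/120 = 0.100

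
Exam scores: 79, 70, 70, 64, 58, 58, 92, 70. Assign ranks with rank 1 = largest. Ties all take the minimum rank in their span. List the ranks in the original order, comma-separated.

Sorted (descending): 92, 79, 70, 70, 70, 64, 58, 58
The 3 values of 70 occupy positions 3–5 → each gets rank 3.
The 2 values of 58 occupy positions 7–8 → each gets rank 7.

2, 3, 3, 6, 7, 7, 1, 3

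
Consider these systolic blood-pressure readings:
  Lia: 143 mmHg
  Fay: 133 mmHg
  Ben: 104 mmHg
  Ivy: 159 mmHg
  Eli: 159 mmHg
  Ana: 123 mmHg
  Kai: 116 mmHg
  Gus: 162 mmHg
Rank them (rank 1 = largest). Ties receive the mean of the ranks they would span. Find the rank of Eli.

2.5

Sorted (descending): 162, 159, 159, 143, 133, 123, 116, 104
The 2 values of 159 occupy positions 2–3 → average rank (2+3)/2 = 2.5.
Eli has value 159 mmHg → rank 2.5.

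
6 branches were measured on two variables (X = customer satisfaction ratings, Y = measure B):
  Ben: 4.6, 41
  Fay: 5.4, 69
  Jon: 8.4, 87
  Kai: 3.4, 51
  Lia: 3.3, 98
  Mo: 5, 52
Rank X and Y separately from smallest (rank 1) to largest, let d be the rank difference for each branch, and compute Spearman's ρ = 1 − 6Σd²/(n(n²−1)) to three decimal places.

Ranks of variable 1: 3, 5, 6, 2, 1, 4
Ranks of variable 2: 1, 4, 5, 2, 6, 3
d = r₁ − r₂: 2, 1, 1, 0, -5, 1
d²: 4, 1, 1, 0, 25, 1; Σd² = 32
ρ = 1 − 6·32/(6·35) = 1 − 192/210 = 0.086

0.086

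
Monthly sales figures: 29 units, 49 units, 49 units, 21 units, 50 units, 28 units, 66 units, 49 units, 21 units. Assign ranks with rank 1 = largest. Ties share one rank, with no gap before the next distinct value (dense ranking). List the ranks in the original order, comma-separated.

Sorted (descending): 66, 50, 49, 49, 49, 29, 28, 21, 21
The 3 values of 49 share dense rank 3.
The 2 values of 21 share dense rank 6.
Remaining distinct values take the next consecutive integers.

4, 3, 3, 6, 2, 5, 1, 3, 6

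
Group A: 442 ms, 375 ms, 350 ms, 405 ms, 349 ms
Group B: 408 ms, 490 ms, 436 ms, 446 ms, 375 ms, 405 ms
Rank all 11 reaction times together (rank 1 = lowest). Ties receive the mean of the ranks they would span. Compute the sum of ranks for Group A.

Sorted (ascending): 349, 350, 375, 375, 405, 405, 408, 436, 442, 446, 490
The 2 values of 375 occupy positions 3–4 → average rank (3+4)/2 = 3.5.
The 2 values of 405 occupy positions 5–6 → average rank (5+6)/2 = 5.5.
Group A values → pooled ranks: 442→9, 375→3.5, 350→2, 405→5.5, 349→1
Rank sum = 9 + 3.5 + 2 + 5.5 + 1 = 21

21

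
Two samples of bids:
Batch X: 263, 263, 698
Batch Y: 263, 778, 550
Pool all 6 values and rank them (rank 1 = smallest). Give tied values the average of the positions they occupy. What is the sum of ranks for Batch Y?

12

Sorted (ascending): 263, 263, 263, 550, 698, 778
The 3 values of 263 occupy positions 1–3 → average rank 2.
Batch Y values → pooled ranks: 263→2, 778→6, 550→4
Rank sum = 2 + 6 + 4 = 12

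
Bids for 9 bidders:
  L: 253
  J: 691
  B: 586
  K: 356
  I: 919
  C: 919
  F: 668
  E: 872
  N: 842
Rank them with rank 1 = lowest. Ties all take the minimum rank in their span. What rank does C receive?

8

Sorted (ascending): 253, 356, 586, 668, 691, 842, 872, 919, 919
The 2 values of 919 occupy positions 8–9 → each gets rank 8.
C has value 919 → rank 8.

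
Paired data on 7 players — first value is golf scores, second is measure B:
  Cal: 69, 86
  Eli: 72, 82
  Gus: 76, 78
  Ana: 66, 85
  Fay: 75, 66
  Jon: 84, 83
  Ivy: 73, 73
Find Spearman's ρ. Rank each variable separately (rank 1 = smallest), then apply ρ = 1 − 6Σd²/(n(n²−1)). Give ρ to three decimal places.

Ranks of variable 1: 2, 3, 6, 1, 5, 7, 4
Ranks of variable 2: 7, 4, 3, 6, 1, 5, 2
d = r₁ − r₂: -5, -1, 3, -5, 4, 2, 2
d²: 25, 1, 9, 25, 16, 4, 4; Σd² = 84
ρ = 1 − 6·84/(7·48) = 1 − 504/336 = -0.500

-0.500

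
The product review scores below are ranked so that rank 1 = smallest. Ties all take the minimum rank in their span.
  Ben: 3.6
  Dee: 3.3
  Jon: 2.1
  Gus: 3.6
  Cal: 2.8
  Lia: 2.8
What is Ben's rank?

5

Sorted (ascending): 2.1, 2.8, 2.8, 3.3, 3.6, 3.6
The 2 values of 2.8 occupy positions 2–3 → each gets rank 2.
The 2 values of 3.6 occupy positions 5–6 → each gets rank 5.
Ben has value 3.6 → rank 5.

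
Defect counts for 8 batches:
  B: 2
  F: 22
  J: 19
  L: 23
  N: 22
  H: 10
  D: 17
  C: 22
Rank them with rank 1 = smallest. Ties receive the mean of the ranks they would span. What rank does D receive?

Sorted (ascending): 2, 10, 17, 19, 22, 22, 22, 23
The 3 values of 22 occupy positions 5–7 → average rank 6.
D has value 17 → rank 3.

3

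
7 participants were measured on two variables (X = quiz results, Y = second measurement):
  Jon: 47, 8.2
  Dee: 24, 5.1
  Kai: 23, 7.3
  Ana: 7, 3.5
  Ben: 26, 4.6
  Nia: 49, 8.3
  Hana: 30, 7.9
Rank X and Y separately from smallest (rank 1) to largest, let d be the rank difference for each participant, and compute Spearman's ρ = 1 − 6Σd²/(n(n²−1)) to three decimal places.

0.857

Ranks of variable 1: 6, 3, 2, 1, 4, 7, 5
Ranks of variable 2: 6, 3, 4, 1, 2, 7, 5
d = r₁ − r₂: 0, 0, -2, 0, 2, 0, 0
d²: 0, 0, 4, 0, 4, 0, 0; Σd² = 8
ρ = 1 − 6·8/(7·48) = 1 − 48/336 = 0.857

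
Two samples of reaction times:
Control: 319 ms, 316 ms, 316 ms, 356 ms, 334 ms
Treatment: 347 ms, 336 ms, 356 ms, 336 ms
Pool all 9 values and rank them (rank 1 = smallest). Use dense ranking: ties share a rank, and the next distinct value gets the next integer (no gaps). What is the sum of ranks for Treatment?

Sorted (ascending): 316, 316, 319, 334, 336, 336, 347, 356, 356
The 2 values of 316 share dense rank 1.
The 2 values of 336 share dense rank 4.
The 2 values of 356 share dense rank 6.
Remaining distinct values take the next consecutive integers.
Treatment values → pooled ranks: 347→5, 336→4, 356→6, 336→4
Rank sum = 5 + 4 + 6 + 4 = 19

19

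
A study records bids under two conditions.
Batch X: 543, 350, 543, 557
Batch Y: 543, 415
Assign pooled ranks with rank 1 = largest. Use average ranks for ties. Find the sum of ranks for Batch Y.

8

Sorted (descending): 557, 543, 543, 543, 415, 350
The 3 values of 543 occupy positions 2–4 → average rank 3.
Batch Y values → pooled ranks: 543→3, 415→5
Rank sum = 3 + 5 = 8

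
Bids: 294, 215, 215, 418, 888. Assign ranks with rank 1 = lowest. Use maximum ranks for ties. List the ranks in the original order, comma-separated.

3, 2, 2, 4, 5

Sorted (ascending): 215, 215, 294, 418, 888
The 2 values of 215 occupy positions 1–2 → each gets rank 2.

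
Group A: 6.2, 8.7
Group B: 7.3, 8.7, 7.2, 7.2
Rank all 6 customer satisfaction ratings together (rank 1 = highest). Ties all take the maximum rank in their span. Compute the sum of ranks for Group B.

15

Sorted (descending): 8.7, 8.7, 7.3, 7.2, 7.2, 6.2
The 2 values of 8.7 occupy positions 1–2 → each gets rank 2.
The 2 values of 7.2 occupy positions 4–5 → each gets rank 5.
Group B values → pooled ranks: 7.3→3, 8.7→2, 7.2→5, 7.2→5
Rank sum = 3 + 2 + 5 + 5 = 15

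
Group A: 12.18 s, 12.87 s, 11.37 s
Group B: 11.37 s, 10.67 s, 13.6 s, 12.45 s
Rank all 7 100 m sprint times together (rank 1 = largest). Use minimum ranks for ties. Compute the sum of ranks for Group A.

Sorted (descending): 13.6, 12.87, 12.45, 12.18, 11.37, 11.37, 10.67
The 2 values of 11.37 occupy positions 5–6 → each gets rank 5.
Group A values → pooled ranks: 12.18→4, 12.87→2, 11.37→5
Rank sum = 4 + 2 + 5 = 11

11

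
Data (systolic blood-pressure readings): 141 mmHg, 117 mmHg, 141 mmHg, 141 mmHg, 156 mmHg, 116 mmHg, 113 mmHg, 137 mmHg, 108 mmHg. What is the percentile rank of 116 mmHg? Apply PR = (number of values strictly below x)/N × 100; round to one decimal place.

22.2

N = 9.
Strictly below 116: 2. Equal to 116: 1.
PR = 2/9 × 100 = 22.2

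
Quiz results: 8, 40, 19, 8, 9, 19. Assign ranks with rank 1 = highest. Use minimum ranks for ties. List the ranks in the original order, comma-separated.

Sorted (descending): 40, 19, 19, 9, 8, 8
The 2 values of 19 occupy positions 2–3 → each gets rank 2.
The 2 values of 8 occupy positions 5–6 → each gets rank 5.

5, 1, 2, 5, 4, 2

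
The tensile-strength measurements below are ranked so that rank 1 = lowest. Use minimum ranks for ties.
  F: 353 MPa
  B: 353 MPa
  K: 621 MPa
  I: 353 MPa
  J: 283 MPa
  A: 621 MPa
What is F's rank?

2

Sorted (ascending): 283, 353, 353, 353, 621, 621
The 3 values of 353 occupy positions 2–4 → each gets rank 2.
The 2 values of 621 occupy positions 5–6 → each gets rank 5.
F has value 353 MPa → rank 2.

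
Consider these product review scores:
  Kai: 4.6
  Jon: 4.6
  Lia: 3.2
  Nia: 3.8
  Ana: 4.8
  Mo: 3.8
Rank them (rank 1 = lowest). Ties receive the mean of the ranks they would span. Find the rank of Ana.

6

Sorted (ascending): 3.2, 3.8, 3.8, 4.6, 4.6, 4.8
The 2 values of 3.8 occupy positions 2–3 → average rank (2+3)/2 = 2.5.
The 2 values of 4.6 occupy positions 4–5 → average rank (4+5)/2 = 4.5.
Ana has value 4.8 → rank 6.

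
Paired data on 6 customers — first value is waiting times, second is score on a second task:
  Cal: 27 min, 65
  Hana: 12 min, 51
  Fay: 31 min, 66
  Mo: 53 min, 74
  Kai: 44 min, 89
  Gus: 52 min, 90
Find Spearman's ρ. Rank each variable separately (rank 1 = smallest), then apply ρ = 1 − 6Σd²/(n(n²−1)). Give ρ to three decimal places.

Ranks of variable 1: 2, 1, 3, 6, 4, 5
Ranks of variable 2: 2, 1, 3, 4, 5, 6
d = r₁ − r₂: 0, 0, 0, 2, -1, -1
d²: 0, 0, 0, 4, 1, 1; Σd² = 6
ρ = 1 − 6·6/(6·35) = 1 − 36/210 = 0.829

0.829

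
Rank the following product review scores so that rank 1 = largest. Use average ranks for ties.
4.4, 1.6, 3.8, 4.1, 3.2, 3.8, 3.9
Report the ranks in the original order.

1, 7, 4.5, 2, 6, 4.5, 3

Sorted (descending): 4.4, 4.1, 3.9, 3.8, 3.8, 3.2, 1.6
The 2 values of 3.8 occupy positions 4–5 → average rank (4+5)/2 = 4.5.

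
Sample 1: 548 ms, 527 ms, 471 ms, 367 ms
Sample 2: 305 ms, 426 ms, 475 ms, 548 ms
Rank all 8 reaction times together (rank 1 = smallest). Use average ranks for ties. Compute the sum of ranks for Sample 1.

19.5

Sorted (ascending): 305, 367, 426, 471, 475, 527, 548, 548
The 2 values of 548 occupy positions 7–8 → average rank (7+8)/2 = 7.5.
Sample 1 values → pooled ranks: 548→7.5, 527→6, 471→4, 367→2
Rank sum = 7.5 + 6 + 4 + 2 = 19.5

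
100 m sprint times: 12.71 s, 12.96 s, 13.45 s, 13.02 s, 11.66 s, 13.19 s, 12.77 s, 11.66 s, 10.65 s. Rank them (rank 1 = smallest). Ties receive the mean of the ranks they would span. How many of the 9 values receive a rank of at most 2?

1

Sorted (ascending): 10.65, 11.66, 11.66, 12.71, 12.77, 12.96, 13.02, 13.19, 13.45
The 2 values of 11.66 occupy positions 2–3 → average rank (2+3)/2 = 2.5.
Ranks ≤ 2: {1} → 1 value.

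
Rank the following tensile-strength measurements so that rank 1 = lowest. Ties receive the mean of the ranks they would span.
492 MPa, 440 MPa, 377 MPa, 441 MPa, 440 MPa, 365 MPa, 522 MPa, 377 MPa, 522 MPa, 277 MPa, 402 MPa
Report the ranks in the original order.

Sorted (ascending): 277, 365, 377, 377, 402, 440, 440, 441, 492, 522, 522
The 2 values of 377 occupy positions 3–4 → average rank (3+4)/2 = 3.5.
The 2 values of 440 occupy positions 6–7 → average rank (6+7)/2 = 6.5.
The 2 values of 522 occupy positions 10–11 → average rank (10+11)/2 = 10.5.

9, 6.5, 3.5, 8, 6.5, 2, 10.5, 3.5, 10.5, 1, 5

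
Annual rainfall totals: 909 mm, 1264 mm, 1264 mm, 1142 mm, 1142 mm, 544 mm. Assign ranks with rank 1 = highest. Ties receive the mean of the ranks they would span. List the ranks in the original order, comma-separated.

5, 1.5, 1.5, 3.5, 3.5, 6

Sorted (descending): 1264, 1264, 1142, 1142, 909, 544
The 2 values of 1264 occupy positions 1–2 → average rank (1+2)/2 = 1.5.
The 2 values of 1142 occupy positions 3–4 → average rank (3+4)/2 = 3.5.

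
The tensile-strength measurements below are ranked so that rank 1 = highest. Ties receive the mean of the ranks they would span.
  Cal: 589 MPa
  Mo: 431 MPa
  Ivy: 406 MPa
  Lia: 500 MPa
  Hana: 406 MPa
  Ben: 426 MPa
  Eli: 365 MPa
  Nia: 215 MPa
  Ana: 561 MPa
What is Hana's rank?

6.5

Sorted (descending): 589, 561, 500, 431, 426, 406, 406, 365, 215
The 2 values of 406 occupy positions 6–7 → average rank (6+7)/2 = 6.5.
Hana has value 406 MPa → rank 6.5.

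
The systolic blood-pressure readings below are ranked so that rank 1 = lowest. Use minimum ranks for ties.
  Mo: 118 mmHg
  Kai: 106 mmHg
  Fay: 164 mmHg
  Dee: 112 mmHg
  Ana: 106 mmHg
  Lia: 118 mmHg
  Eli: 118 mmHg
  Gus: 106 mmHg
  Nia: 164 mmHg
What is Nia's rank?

8

Sorted (ascending): 106, 106, 106, 112, 118, 118, 118, 164, 164
The 3 values of 106 occupy positions 1–3 → each gets rank 1.
The 3 values of 118 occupy positions 5–7 → each gets rank 5.
The 2 values of 164 occupy positions 8–9 → each gets rank 8.
Nia has value 164 mmHg → rank 8.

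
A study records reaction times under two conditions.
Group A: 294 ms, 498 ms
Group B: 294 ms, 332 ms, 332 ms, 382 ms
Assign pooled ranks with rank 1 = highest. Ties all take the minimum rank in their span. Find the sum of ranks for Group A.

6

Sorted (descending): 498, 382, 332, 332, 294, 294
The 2 values of 332 occupy positions 3–4 → each gets rank 3.
The 2 values of 294 occupy positions 5–6 → each gets rank 5.
Group A values → pooled ranks: 294→5, 498→1
Rank sum = 5 + 1 = 6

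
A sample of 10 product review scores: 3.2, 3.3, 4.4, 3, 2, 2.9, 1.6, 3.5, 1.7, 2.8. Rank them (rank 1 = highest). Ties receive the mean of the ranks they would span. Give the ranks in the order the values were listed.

Sorted (descending): 4.4, 3.5, 3.3, 3.2, 3, 2.9, 2.8, 2, 1.7, 1.6
No ties — each value takes its position as its rank.

4, 3, 1, 5, 8, 6, 10, 2, 9, 7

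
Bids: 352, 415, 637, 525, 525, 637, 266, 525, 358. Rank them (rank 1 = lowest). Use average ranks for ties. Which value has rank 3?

358

Sorted (ascending): 266, 352, 358, 415, 525, 525, 525, 637, 637
The 3 values of 525 occupy positions 5–7 → average rank 6.
The 2 values of 637 occupy positions 8–9 → average rank (8+9)/2 = 8.5.
Rank 3 → value 358.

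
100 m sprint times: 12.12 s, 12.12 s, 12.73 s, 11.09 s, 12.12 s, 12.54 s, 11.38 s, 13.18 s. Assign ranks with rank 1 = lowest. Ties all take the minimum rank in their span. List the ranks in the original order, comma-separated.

3, 3, 7, 1, 3, 6, 2, 8

Sorted (ascending): 11.09, 11.38, 12.12, 12.12, 12.12, 12.54, 12.73, 13.18
The 3 values of 12.12 occupy positions 3–5 → each gets rank 3.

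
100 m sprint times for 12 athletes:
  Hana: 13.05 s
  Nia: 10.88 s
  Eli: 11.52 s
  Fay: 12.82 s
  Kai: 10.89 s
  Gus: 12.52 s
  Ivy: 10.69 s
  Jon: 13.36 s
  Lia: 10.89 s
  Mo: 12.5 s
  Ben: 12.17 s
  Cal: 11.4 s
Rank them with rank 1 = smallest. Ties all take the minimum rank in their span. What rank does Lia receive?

3

Sorted (ascending): 10.69, 10.88, 10.89, 10.89, 11.4, 11.52, 12.17, 12.5, 12.52, 12.82, 13.05, 13.36
The 2 values of 10.89 occupy positions 3–4 → each gets rank 3.
Lia has value 10.89 s → rank 3.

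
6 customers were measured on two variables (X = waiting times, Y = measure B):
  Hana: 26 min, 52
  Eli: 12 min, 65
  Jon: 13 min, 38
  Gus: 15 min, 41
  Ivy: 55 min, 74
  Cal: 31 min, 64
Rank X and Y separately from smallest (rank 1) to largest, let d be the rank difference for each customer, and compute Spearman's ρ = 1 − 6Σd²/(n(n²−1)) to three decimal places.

Ranks of variable 1: 4, 1, 2, 3, 6, 5
Ranks of variable 2: 3, 5, 1, 2, 6, 4
d = r₁ − r₂: 1, -4, 1, 1, 0, 1
d²: 1, 16, 1, 1, 0, 1; Σd² = 20
ρ = 1 − 6·20/(6·35) = 1 − 120/210 = 0.429

0.429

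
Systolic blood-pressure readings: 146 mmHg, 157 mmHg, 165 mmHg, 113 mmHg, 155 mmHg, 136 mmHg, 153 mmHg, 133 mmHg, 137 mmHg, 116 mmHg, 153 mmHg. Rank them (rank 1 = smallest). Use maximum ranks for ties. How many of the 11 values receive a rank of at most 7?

6

Sorted (ascending): 113, 116, 133, 136, 137, 146, 153, 153, 155, 157, 165
The 2 values of 153 occupy positions 7–8 → each gets rank 8.
Ranks ≤ 7: {1, 2, 3, 4, 5, 6} → 6 values.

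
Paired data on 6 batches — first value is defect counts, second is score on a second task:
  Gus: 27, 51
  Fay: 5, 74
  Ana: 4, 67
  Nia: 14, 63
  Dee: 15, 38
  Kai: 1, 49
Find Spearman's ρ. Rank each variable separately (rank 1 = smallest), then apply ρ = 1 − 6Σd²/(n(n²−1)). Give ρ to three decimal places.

Ranks of variable 1: 6, 3, 2, 4, 5, 1
Ranks of variable 2: 3, 6, 5, 4, 1, 2
d = r₁ − r₂: 3, -3, -3, 0, 4, -1
d²: 9, 9, 9, 0, 16, 1; Σd² = 44
ρ = 1 − 6·44/(6·35) = 1 − 264/210 = -0.257

-0.257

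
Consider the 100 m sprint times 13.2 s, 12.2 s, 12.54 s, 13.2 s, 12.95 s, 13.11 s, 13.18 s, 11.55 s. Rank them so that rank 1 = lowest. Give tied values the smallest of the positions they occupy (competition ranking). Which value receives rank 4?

Sorted (ascending): 11.55, 12.2, 12.54, 12.95, 13.11, 13.18, 13.2, 13.2
The 2 values of 13.2 occupy positions 7–8 → each gets rank 7.
Rank 4 → value 12.95.

12.95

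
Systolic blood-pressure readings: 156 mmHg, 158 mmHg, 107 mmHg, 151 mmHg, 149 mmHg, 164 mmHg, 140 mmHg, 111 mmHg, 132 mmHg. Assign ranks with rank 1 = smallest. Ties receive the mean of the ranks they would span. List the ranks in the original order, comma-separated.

7, 8, 1, 6, 5, 9, 4, 2, 3

Sorted (ascending): 107, 111, 132, 140, 149, 151, 156, 158, 164
No ties — each value takes its position as its rank.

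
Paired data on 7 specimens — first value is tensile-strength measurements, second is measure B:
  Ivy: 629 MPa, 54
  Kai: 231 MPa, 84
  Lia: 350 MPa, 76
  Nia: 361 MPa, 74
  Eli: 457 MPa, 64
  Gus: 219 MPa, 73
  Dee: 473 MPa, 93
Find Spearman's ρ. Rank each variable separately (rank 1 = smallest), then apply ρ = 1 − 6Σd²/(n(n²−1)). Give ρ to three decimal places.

-0.250

Ranks of variable 1: 7, 2, 3, 4, 5, 1, 6
Ranks of variable 2: 1, 6, 5, 4, 2, 3, 7
d = r₁ − r₂: 6, -4, -2, 0, 3, -2, -1
d²: 36, 16, 4, 0, 9, 4, 1; Σd² = 70
ρ = 1 − 6·70/(7·48) = 1 − 420/336 = -0.250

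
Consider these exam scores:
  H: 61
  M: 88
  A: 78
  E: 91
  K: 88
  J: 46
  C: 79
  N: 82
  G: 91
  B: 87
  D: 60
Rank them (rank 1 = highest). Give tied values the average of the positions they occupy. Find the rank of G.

Sorted (descending): 91, 91, 88, 88, 87, 82, 79, 78, 61, 60, 46
The 2 values of 91 occupy positions 1–2 → average rank (1+2)/2 = 1.5.
The 2 values of 88 occupy positions 3–4 → average rank (3+4)/2 = 3.5.
G has value 91 → rank 1.5.

1.5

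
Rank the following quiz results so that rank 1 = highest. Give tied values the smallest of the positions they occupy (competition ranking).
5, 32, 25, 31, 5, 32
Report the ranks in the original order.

Sorted (descending): 32, 32, 31, 25, 5, 5
The 2 values of 32 occupy positions 1–2 → each gets rank 1.
The 2 values of 5 occupy positions 5–6 → each gets rank 5.

5, 1, 4, 3, 5, 1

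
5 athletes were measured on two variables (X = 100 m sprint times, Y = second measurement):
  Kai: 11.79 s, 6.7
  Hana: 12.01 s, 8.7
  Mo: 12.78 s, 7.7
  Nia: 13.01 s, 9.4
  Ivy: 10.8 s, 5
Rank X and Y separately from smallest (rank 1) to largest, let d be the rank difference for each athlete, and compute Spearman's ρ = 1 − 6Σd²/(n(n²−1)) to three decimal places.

0.900

Ranks of variable 1: 2, 3, 4, 5, 1
Ranks of variable 2: 2, 4, 3, 5, 1
d = r₁ − r₂: 0, -1, 1, 0, 0
d²: 0, 1, 1, 0, 0; Σd² = 2
ρ = 1 − 6·2/(5·24) = 1 − 12/120 = 0.900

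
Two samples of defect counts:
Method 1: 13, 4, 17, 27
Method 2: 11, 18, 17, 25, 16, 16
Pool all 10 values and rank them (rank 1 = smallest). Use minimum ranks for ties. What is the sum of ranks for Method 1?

Sorted (ascending): 4, 11, 13, 16, 16, 17, 17, 18, 25, 27
The 2 values of 16 occupy positions 4–5 → each gets rank 4.
The 2 values of 17 occupy positions 6–7 → each gets rank 6.
Method 1 values → pooled ranks: 13→3, 4→1, 17→6, 27→10
Rank sum = 3 + 1 + 6 + 10 = 20

20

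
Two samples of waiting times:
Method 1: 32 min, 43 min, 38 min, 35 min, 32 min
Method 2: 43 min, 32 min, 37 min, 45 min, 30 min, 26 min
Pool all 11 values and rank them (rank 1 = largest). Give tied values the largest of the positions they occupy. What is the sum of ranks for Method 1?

Sorted (descending): 45, 43, 43, 38, 37, 35, 32, 32, 32, 30, 26
The 2 values of 43 occupy positions 2–3 → each gets rank 3.
The 3 values of 32 occupy positions 7–9 → each gets rank 9.
Method 1 values → pooled ranks: 32→9, 43→3, 38→4, 35→6, 32→9
Rank sum = 9 + 3 + 4 + 6 + 9 = 31

31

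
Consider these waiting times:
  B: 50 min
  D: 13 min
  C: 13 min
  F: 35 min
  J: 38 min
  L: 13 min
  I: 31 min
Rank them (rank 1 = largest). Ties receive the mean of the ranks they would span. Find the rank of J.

2

Sorted (descending): 50, 38, 35, 31, 13, 13, 13
The 3 values of 13 occupy positions 5–7 → average rank 6.
J has value 38 min → rank 2.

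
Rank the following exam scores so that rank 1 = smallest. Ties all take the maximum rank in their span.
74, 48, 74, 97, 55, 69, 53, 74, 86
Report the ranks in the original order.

Sorted (ascending): 48, 53, 55, 69, 74, 74, 74, 86, 97
The 3 values of 74 occupy positions 5–7 → each gets rank 7.

7, 1, 7, 9, 3, 4, 2, 7, 8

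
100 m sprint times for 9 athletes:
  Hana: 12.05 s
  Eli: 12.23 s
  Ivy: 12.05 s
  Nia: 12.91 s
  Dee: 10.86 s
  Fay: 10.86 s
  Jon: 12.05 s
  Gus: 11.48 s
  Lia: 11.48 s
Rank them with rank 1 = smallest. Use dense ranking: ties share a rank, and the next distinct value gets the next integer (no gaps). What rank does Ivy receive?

Sorted (ascending): 10.86, 10.86, 11.48, 11.48, 12.05, 12.05, 12.05, 12.23, 12.91
The 2 values of 10.86 share dense rank 1.
The 2 values of 11.48 share dense rank 2.
The 3 values of 12.05 share dense rank 3.
Remaining distinct values take the next consecutive integers.
Ivy has value 12.05 s → rank 3.

3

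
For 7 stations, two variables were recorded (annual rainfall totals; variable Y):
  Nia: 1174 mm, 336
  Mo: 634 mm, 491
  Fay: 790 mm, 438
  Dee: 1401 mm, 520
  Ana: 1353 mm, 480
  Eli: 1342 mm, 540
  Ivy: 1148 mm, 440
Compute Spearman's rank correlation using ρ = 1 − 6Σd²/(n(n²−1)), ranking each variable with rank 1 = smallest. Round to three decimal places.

Ranks of variable 1: 4, 1, 2, 7, 6, 5, 3
Ranks of variable 2: 1, 5, 2, 6, 4, 7, 3
d = r₁ − r₂: 3, -4, 0, 1, 2, -2, 0
d²: 9, 16, 0, 1, 4, 4, 0; Σd² = 34
ρ = 1 − 6·34/(7·48) = 1 − 204/336 = 0.393

0.393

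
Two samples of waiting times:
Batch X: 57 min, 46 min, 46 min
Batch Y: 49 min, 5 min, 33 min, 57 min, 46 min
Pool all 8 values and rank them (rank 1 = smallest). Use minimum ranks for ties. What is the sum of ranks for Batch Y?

Sorted (ascending): 5, 33, 46, 46, 46, 49, 57, 57
The 3 values of 46 occupy positions 3–5 → each gets rank 3.
The 2 values of 57 occupy positions 7–8 → each gets rank 7.
Batch Y values → pooled ranks: 49→6, 5→1, 33→2, 57→7, 46→3
Rank sum = 6 + 1 + 2 + 7 + 3 = 19

19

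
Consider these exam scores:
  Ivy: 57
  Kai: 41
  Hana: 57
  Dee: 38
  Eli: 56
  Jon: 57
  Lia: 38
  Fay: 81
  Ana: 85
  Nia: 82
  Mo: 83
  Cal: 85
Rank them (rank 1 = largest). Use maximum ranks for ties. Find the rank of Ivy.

Sorted (descending): 85, 85, 83, 82, 81, 57, 57, 57, 56, 41, 38, 38
The 2 values of 85 occupy positions 1–2 → each gets rank 2.
The 3 values of 57 occupy positions 6–8 → each gets rank 8.
The 2 values of 38 occupy positions 11–12 → each gets rank 12.
Ivy has value 57 → rank 8.

8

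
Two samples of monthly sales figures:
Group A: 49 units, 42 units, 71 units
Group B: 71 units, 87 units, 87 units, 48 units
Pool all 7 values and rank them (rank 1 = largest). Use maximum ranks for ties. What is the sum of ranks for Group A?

16

Sorted (descending): 87, 87, 71, 71, 49, 48, 42
The 2 values of 87 occupy positions 1–2 → each gets rank 2.
The 2 values of 71 occupy positions 3–4 → each gets rank 4.
Group A values → pooled ranks: 49→5, 42→7, 71→4
Rank sum = 5 + 7 + 4 = 16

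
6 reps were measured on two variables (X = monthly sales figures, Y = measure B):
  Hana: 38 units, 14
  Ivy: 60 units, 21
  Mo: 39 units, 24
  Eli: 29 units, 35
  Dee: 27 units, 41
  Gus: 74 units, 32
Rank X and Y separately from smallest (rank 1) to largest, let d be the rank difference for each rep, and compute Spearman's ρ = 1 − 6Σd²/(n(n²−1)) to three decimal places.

Ranks of variable 1: 3, 5, 4, 2, 1, 6
Ranks of variable 2: 1, 2, 3, 5, 6, 4
d = r₁ − r₂: 2, 3, 1, -3, -5, 2
d²: 4, 9, 1, 9, 25, 4; Σd² = 52
ρ = 1 − 6·52/(6·35) = 1 − 312/210 = -0.486

-0.486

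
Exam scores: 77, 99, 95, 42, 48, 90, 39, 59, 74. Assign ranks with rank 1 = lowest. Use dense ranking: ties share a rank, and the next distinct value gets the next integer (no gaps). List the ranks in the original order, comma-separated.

6, 9, 8, 2, 3, 7, 1, 4, 5

Sorted (ascending): 39, 42, 48, 59, 74, 77, 90, 95, 99
No ties — each value takes its position as its rank.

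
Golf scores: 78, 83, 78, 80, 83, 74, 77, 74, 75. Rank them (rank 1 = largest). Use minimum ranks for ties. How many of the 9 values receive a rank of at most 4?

5

Sorted (descending): 83, 83, 80, 78, 78, 77, 75, 74, 74
The 2 values of 83 occupy positions 1–2 → each gets rank 1.
The 2 values of 78 occupy positions 4–5 → each gets rank 4.
The 2 values of 74 occupy positions 8–9 → each gets rank 8.
Ranks ≤ 4: {1, 1, 3, 4, 4} → 5 values.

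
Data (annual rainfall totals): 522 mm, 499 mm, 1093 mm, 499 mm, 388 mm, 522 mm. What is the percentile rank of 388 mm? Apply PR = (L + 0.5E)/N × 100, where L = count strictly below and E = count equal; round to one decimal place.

8.3

N = 6.
Strictly below 388: 0. Equal to 388: 1.
PR = (0 + 0.5·1)/6 × 100 = 8.3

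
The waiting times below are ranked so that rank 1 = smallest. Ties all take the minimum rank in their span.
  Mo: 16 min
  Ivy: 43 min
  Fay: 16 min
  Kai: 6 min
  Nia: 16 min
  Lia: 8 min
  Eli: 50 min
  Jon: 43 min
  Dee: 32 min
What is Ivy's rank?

Sorted (ascending): 6, 8, 16, 16, 16, 32, 43, 43, 50
The 3 values of 16 occupy positions 3–5 → each gets rank 3.
The 2 values of 43 occupy positions 7–8 → each gets rank 7.
Ivy has value 43 min → rank 7.

7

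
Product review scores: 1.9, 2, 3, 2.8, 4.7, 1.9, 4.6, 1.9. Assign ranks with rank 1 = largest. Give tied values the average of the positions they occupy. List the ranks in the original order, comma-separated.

Sorted (descending): 4.7, 4.6, 3, 2.8, 2, 1.9, 1.9, 1.9
The 3 values of 1.9 occupy positions 6–8 → average rank 7.

7, 5, 3, 4, 1, 7, 2, 7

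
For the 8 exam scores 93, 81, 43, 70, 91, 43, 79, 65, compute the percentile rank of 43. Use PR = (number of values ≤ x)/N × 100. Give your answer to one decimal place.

N = 8.
Strictly below 43: 0. Equal to 43: 2.
PR = 2/8 × 100 = 25.0

25.0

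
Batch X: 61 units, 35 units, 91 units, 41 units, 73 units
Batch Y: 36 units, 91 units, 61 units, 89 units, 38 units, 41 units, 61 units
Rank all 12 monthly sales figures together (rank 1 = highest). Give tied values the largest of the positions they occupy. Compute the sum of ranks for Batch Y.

Sorted (descending): 91, 91, 89, 73, 61, 61, 61, 41, 41, 38, 36, 35
The 2 values of 91 occupy positions 1–2 → each gets rank 2.
The 3 values of 61 occupy positions 5–7 → each gets rank 7.
The 2 values of 41 occupy positions 8–9 → each gets rank 9.
Batch Y values → pooled ranks: 36→11, 91→2, 61→7, 89→3, 38→10, 41→9, 61→7
Rank sum = 11 + 2 + 7 + 3 + 10 + 9 + 7 = 49

49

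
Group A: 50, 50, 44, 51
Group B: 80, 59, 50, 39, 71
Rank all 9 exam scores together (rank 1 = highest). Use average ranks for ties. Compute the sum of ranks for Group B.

Sorted (descending): 80, 71, 59, 51, 50, 50, 50, 44, 39
The 3 values of 50 occupy positions 5–7 → average rank 6.
Group B values → pooled ranks: 80→1, 59→3, 50→6, 39→9, 71→2
Rank sum = 1 + 3 + 6 + 9 + 2 = 21

21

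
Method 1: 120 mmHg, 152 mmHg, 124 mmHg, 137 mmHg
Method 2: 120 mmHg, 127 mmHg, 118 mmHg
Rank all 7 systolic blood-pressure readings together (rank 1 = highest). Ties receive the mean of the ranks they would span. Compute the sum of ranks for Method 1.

12.5

Sorted (descending): 152, 137, 127, 124, 120, 120, 118
The 2 values of 120 occupy positions 5–6 → average rank (5+6)/2 = 5.5.
Method 1 values → pooled ranks: 120→5.5, 152→1, 124→4, 137→2
Rank sum = 5.5 + 1 + 4 + 2 = 12.5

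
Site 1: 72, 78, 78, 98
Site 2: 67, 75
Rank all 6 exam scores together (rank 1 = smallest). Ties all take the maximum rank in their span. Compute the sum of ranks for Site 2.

4

Sorted (ascending): 67, 72, 75, 78, 78, 98
The 2 values of 78 occupy positions 4–5 → each gets rank 5.
Site 2 values → pooled ranks: 67→1, 75→3
Rank sum = 1 + 3 = 4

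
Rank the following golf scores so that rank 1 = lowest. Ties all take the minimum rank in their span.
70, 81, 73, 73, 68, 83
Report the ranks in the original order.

Sorted (ascending): 68, 70, 73, 73, 81, 83
The 2 values of 73 occupy positions 3–4 → each gets rank 3.

2, 5, 3, 3, 1, 6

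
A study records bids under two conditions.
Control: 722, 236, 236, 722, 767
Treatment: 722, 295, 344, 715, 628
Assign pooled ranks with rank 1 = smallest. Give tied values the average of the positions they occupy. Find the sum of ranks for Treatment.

Sorted (ascending): 236, 236, 295, 344, 628, 715, 722, 722, 722, 767
The 2 values of 236 occupy positions 1–2 → average rank (1+2)/2 = 1.5.
The 3 values of 722 occupy positions 7–9 → average rank 8.
Treatment values → pooled ranks: 722→8, 295→3, 344→4, 715→6, 628→5
Rank sum = 8 + 3 + 4 + 6 + 5 = 26

26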